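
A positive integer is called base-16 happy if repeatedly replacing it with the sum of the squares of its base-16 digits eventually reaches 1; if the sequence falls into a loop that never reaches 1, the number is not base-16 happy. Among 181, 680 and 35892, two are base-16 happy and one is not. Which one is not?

181

181: 181 → 146 → 85 → 50 → 13 → 169 → 181  — repeats 181 (not base-16 happy)
680: 680 → 168 → 164 → 116 → 65 → 17 → 2 → 4 → 16 → 1  — reaches 1 (base-16 happy)
35892: 35892 → 233 → 277 → 27 → 122 → 149 → 106 → 136 → 128 → 64 → 16 → 1  — reaches 1 (base-16 happy)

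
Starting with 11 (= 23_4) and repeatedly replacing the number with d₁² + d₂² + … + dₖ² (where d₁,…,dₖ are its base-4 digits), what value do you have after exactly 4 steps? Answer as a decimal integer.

11 = (2,3)_4 → 2² + 3² = 13
13 = (3,1)_4 → 3² + 1² = 10
10 = (2,2)_4 → 2² + 2² = 8
8 = (2,0)_4 → 2² + 0² = 4

4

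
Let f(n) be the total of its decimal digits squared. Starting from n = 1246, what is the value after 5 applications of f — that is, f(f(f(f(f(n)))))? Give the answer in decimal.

1246 → 1² + 2² + 4² + 6² = 1 + 4 + 16 + 36 = 57
57 → 5² + 7² = 25 + 49 = 74
74 → 7² + 4² = 49 + 16 = 65
65 → 6² + 5² = 36 + 25 = 61
61 → 6² + 1² = 36 + 1 = 37

37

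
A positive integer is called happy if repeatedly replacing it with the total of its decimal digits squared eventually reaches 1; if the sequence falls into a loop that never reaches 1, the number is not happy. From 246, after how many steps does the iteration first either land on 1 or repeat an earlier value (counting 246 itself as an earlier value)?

11

246 → 56
56 → 61
61 → 37
37 → 58
58 → 89
89 → 145
145 → 42
42 → 20
20 → 4
4 → 16
16 → 37  — 37 repeats.
That took 11 steps.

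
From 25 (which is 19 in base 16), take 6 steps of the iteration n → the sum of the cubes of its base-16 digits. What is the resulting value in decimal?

25 = (1,9)_16 → 730
730 = (2,13,10)_16 → 3205
3205 = (12,8,5)_16 → 2365
2365 = (9,3,13)_16 → 2953
2953 = (11,8,9)_16 → 2572
2572 = (10,0,12)_16 → 2728

2728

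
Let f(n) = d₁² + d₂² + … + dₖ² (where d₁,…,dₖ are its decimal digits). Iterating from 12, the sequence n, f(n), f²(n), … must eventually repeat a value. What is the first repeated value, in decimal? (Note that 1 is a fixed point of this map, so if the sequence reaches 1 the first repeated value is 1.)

12 → 5
5 → 25
25 → 29
29 → 85
85 → 89
89 → 145
145 → 42
42 → 20
20 → 4
4 → 16
16 → 37
37 → 58
58 → 89  — 89 already appeared earlier.

89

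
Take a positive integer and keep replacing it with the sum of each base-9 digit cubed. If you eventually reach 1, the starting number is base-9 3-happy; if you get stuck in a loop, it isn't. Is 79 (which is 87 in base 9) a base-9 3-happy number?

not base-9 3-happy

79 = (8,7)_9 → 8³ + 7³ = 512 + 343 = 855
855 = (1,1,5,0)_9 → 1³ + 1³ + 5³ + 0³ = 1 + 1 + 125 + 0 = 127
127 = (1,5,1)_9 → 1³ + 5³ + 1³ = 1 + 125 + 1 = 127  — 127 already seen; the sequence cycles without reaching 1.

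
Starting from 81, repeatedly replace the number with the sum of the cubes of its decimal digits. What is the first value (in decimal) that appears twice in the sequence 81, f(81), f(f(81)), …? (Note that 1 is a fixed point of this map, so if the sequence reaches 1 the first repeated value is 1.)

81 → 513
513 → 153
153 → 153  — 153 already appeared earlier.

153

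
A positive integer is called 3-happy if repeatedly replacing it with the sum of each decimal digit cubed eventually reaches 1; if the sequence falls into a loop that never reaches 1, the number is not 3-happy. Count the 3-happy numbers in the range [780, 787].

1

780: 780 → 855 → 762 → 567 → 684 → 792 → 1080 → 513 → 153 → 153  (repeats 153)
781: 781 → 856 → 853 → 664 → 496 → 1009 → 730 → 370 → 370  (repeats 370)
782: 782 → 863 → 755 → 593 → 881 → 1025 → 134 → 92 → 737 → 713 → 371 → 371  (repeats 371)
783: 783 → 882 → 1032 → 36 → 243 → 99 → 1458 → 702 → 351 → 153 → 153  (repeats 153)
784: 784 → 919 → 1459 → 919  (repeats 919)
785: 785 → 980 → 1241 → 74 → 407 → 407  (repeats 407)
786: 786 → 1071 → 345 → 216 → 225 → 141 → 66 → 432 → 99 → 1458 → 702 → 351 → 153 → 153  (repeats 153)
787: 787 → 1198 → 1243 → 100 → 1  (reaches 1)
3-happy: 787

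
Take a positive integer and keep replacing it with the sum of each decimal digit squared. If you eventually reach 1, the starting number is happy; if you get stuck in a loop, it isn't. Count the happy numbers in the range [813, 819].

813: 813 → 74 → 65 → 61 → 37 → 58 → 89 → 145 → 42 → 20 → 4 → 16 → 37  (repeats 37)
814: 814 → 81 → 65 → 61 → 37 → 58 → 89 → 145 → 42 → 20 → 4 → 16 → 37  (repeats 37)
815: 815 → 90 → 81 → 65 → 61 → 37 → 58 → 89 → 145 → 42 → 20 → 4 → 16 → 37  (repeats 37)
816: 816 → 101 → 2 → 4 → 16 → 37 → 58 → 89 → 145 → 42 → 20 → 4  (repeats 4)
817: 817 → 114 → 18 → 65 → 61 → 37 → 58 → 89 → 145 → 42 → 20 → 4 → 16 → 37  (repeats 37)
818: 818 → 129 → 86 → 100 → 1  (reaches 1)
819: 819 → 146 → 53 → 34 → 25 → 29 → 85 → 89 → 145 → 42 → 20 → 4 → 16 → 37 → 58 → 89  (repeats 89)
happy: 818

1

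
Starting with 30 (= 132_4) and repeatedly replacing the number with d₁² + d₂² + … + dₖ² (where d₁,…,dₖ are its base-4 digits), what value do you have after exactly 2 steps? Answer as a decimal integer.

30 = (1,3,2)_4 → 1² + 3² + 2² = 1 + 9 + 4 = 14
14 = (3,2)_4 → 3² + 2² = 9 + 4 = 13

13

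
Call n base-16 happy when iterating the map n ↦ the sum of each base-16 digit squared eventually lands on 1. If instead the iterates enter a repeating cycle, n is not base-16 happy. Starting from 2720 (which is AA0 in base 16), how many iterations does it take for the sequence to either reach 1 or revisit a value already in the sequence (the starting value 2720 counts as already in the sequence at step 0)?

2720 = (10,10,0)_16 → 10² + 10² + 0² = 200
200 = (12,8)_16 → 12² + 8² = 208
208 = (13,0)_16 → 13² + 0² = 169
169 = (10,9)_16 → 10² + 9² = 181
181 = (11,5)_16 → 11² + 5² = 146
146 = (9,2)_16 → 9² + 2² = 85
85 = (5,5)_16 → 5² + 5² = 50
50 = (3,2)_16 → 3² + 2² = 13
13 = (13)_16 → 13² = 169  — 169 repeats.
That took 9 steps.

9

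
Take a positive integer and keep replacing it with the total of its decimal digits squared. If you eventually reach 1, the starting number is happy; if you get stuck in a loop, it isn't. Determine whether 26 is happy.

26 → 2² + 6² = 4 + 36 = 40
40 → 4² + 0² = 16 + 0 = 16
16 → 1² + 6² = 1 + 36 = 37
37 → 3² + 7² = 9 + 49 = 58
58 → 5² + 8² = 25 + 64 = 89
89 → 8² + 9² = 64 + 81 = 145
145 → 1² + 4² + 5² = 1 + 16 + 25 = 42
42 → 4² + 2² = 16 + 4 = 20
20 → 2² + 0² = 4 + 0 = 4
4 → 4² = 16  — 16 already seen; the sequence cycles without reaching 1.

not happy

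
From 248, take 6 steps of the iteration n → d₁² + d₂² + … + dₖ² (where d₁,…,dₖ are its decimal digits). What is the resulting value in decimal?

248 → 2² + 4² + 8² = 4 + 16 + 64 = 84
84 → 8² + 4² = 64 + 16 = 80
80 → 8² + 0² = 64 + 0 = 64
64 → 6² + 4² = 36 + 16 = 52
52 → 5² + 2² = 25 + 4 = 29
29 → 2² + 9² = 4 + 81 = 85

85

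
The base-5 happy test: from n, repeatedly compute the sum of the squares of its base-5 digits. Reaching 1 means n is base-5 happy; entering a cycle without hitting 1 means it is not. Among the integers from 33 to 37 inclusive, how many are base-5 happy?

2

33: 33 → 11 → 5 → 1  — base-5 happy
34: 34 → 18 → 18  — not base-5 happy
35: 35 → 5 → 1  — base-5 happy
36: 36 → 6 → 2 → 4 → 16 → 10 → 4  — not base-5 happy
37: 37 → 9 → 17 → 13 → 13  — not base-5 happy
base-5 happy: 33, 35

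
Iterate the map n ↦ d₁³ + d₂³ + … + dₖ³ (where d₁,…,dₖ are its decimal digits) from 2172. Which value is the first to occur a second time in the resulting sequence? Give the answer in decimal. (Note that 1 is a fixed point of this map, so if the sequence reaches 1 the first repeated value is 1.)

153

2172 → 2³ + 1³ + 7³ + 2³ = 8 + 1 + 343 + 8 = 360
360 → 3³ + 6³ + 0³ = 27 + 216 + 0 = 243
243 → 2³ + 4³ + 3³ = 8 + 64 + 27 = 99
99 → 9³ + 9³ = 729 + 729 = 1458
1458 → 1³ + 4³ + 5³ + 8³ = 1 + 64 + 125 + 512 = 702
702 → 7³ + 0³ + 2³ = 343 + 0 + 8 = 351
351 → 3³ + 5³ + 1³ = 27 + 125 + 1 = 153
153 → 1³ + 5³ + 3³ = 1 + 125 + 27 = 153  — 153 already appeared earlier.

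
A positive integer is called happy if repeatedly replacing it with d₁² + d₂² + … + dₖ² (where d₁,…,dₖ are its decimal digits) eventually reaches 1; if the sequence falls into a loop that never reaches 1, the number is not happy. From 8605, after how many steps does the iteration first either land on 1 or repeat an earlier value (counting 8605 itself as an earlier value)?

15

8605 → 8² + 6² + 0² + 5² = 125
125 → 1² + 2² + 5² = 30
30 → 3² + 0² = 9
9 → 9² = 81
81 → 8² + 1² = 65
65 → 6² + 5² = 61
61 → 6² + 1² = 37
37 → 3² + 7² = 58
58 → 5² + 8² = 89
89 → 8² + 9² = 145
145 → 1² + 4² + 5² = 42
42 → 4² + 2² = 20
20 → 2² + 0² = 4
4 → 4² = 16
16 → 1² + 6² = 37  — 37 repeats.
That took 15 steps.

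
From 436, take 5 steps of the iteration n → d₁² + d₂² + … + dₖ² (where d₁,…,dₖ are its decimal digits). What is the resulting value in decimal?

145

436 → 4² + 3² + 6² = 16 + 9 + 36 = 61
61 → 6² + 1² = 36 + 1 = 37
37 → 3² + 7² = 9 + 49 = 58
58 → 5² + 8² = 25 + 64 = 89
89 → 8² + 9² = 64 + 81 = 145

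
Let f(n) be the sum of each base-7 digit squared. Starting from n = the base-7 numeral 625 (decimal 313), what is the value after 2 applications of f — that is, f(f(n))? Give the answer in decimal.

313 = (6,2,5)_7 → 6² + 2² + 5² = 36 + 4 + 25 = 65
65 = (1,2,2)_7 → 1² + 2² + 2² = 1 + 4 + 4 = 9

9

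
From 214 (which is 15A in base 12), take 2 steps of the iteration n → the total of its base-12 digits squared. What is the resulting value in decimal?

214 = (1,5,10)_12 → 1² + 5² + 10² = 1 + 25 + 100 = 126
126 = (10,6)_12 → 10² + 6² = 100 + 36 = 136

136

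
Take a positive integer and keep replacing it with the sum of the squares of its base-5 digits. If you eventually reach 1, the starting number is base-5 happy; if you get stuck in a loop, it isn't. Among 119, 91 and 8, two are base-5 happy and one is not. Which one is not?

119: 119 → 41 → 11 → 5 → 1  — reaches 1 (base-5 happy)
91: 91 → 19 → 25 → 1  — reaches 1 (base-5 happy)
8: 8 → 10 → 4 → 16 → 10  — repeats 10 (not base-5 happy)

8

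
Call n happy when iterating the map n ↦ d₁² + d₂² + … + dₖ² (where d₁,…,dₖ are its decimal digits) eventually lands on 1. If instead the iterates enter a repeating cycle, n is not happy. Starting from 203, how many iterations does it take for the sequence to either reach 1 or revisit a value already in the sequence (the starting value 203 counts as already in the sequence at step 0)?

203 → 2² + 0² + 3² = 4 + 0 + 9 = 13
13 → 1² + 3² = 1 + 9 = 10
10 → 1² + 0² = 1 + 0 = 1  — reached 1.
That took 3 steps.

3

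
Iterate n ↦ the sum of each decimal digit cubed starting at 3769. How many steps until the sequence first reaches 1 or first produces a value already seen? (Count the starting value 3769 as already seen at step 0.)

6

3769 → 1315
1315 → 154
154 → 190
190 → 730
730 → 370
370 → 370  — 370 repeats.
That took 6 steps.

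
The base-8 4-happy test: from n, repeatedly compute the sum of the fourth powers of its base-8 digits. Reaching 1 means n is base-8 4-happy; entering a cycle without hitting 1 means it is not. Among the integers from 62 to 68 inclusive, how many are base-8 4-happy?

1

62: 62 → 3697 → 3699 → 3779 → 2563 → 706 → 98 → 273 → 273  (repeats 273)
63: 63 → 4802 → 99 → 338 → 657 → 34 → 272 → 272  (repeats 272)
64: 64 → 1  (reaches 1)
65: 65 → 2 → 16 → 16  (repeats 16)
66: 66 → 17 → 17  (repeats 17)
67: 67 → 82 → 33 → 257 → 257  (repeats 257)
68: 68 → 257 → 257  (repeats 257)
base-8 4-happy: 64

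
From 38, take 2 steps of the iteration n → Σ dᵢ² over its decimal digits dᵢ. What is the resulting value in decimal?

38 → 3² + 8² = 9 + 64 = 73
73 → 7² + 3² = 49 + 9 = 58

58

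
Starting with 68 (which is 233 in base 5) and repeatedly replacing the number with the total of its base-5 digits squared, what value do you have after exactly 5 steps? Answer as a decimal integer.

4

68 = (2,3,3)_5 → 2² + 3² + 3² = 22
22 = (4,2)_5 → 4² + 2² = 20
20 = (4,0)_5 → 4² + 0² = 16
16 = (3,1)_5 → 3² + 1² = 10
10 = (2,0)_5 → 2² + 0² = 4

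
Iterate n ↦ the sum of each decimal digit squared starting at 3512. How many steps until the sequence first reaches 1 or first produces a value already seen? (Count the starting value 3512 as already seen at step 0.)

3512 → 3² + 5² + 1² + 2² = 9 + 25 + 1 + 4 = 39
39 → 3² + 9² = 9 + 81 = 90
90 → 9² + 0² = 81 + 0 = 81
81 → 8² + 1² = 64 + 1 = 65
65 → 6² + 5² = 36 + 25 = 61
61 → 6² + 1² = 36 + 1 = 37
37 → 3² + 7² = 9 + 49 = 58
58 → 5² + 8² = 25 + 64 = 89
89 → 8² + 9² = 64 + 81 = 145
145 → 1² + 4² + 5² = 1 + 16 + 25 = 42
42 → 4² + 2² = 16 + 4 = 20
20 → 2² + 0² = 4 + 0 = 4
4 → 4² = 16
16 → 1² + 6² = 1 + 36 = 37  — 37 repeats.
That took 14 steps.

14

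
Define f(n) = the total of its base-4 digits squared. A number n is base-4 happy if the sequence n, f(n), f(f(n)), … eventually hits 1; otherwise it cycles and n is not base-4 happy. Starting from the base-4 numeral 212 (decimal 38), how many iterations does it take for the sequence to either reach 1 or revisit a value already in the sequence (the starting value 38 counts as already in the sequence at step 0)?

38 = (2,1,2)_4 → 9
9 = (2,1)_4 → 5
5 = (1,1)_4 → 2
2 = (2)_4 → 4
4 = (1,0)_4 → 1  — reached 1.
That took 5 steps.

5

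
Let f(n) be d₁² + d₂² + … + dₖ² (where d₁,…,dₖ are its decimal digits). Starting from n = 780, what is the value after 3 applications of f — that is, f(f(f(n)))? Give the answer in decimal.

780 → 7² + 8² + 0² = 113
113 → 1² + 1² + 3² = 11
11 → 1² + 1² = 2

2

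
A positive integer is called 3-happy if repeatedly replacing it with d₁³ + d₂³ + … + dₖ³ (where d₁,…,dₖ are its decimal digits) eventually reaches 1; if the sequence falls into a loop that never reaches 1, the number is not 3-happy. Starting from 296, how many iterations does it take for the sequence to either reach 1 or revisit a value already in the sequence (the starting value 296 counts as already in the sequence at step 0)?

296 → 2³ + 9³ + 6³ = 953
953 → 9³ + 5³ + 3³ = 881
881 → 8³ + 8³ + 1³ = 1025
1025 → 1³ + 0³ + 2³ + 5³ = 134
134 → 1³ + 3³ + 4³ = 92
92 → 9³ + 2³ = 737
737 → 7³ + 3³ + 7³ = 713
713 → 7³ + 1³ + 3³ = 371
371 → 3³ + 7³ + 1³ = 371  — 371 repeats.
That took 9 steps.

9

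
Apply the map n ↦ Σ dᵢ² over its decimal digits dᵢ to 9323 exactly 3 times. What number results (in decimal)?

1

9323 → 9² + 3² + 2² + 3² = 103
103 → 1² + 0² + 3² = 10
10 → 1² + 0² = 1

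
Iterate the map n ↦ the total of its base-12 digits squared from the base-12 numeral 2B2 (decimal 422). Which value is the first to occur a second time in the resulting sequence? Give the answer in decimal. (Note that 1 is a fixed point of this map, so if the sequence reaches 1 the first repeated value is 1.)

422 = (2,11,2)_12 → 2² + 11² + 2² = 129
129 = (10,9)_12 → 10² + 9² = 181
181 = (1,3,1)_12 → 1² + 3² + 1² = 11
11 = (11)_12 → 11² = 121
121 = (10,1)_12 → 10² + 1² = 101
101 = (8,5)_12 → 8² + 5² = 89
89 = (7,5)_12 → 7² + 5² = 74
74 = (6,2)_12 → 6² + 2² = 40
40 = (3,4)_12 → 3² + 4² = 25
25 = (2,1)_12 → 2² + 1² = 5
5 = (5)_12 → 5² = 25  — 25 already appeared earlier.

25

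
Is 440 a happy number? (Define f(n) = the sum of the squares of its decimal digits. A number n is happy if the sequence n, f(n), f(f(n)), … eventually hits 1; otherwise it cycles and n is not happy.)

happy

440 → 4² + 4² + 0² = 16 + 16 + 0 = 32
32 → 3² + 2² = 9 + 4 = 13
13 → 1² + 3² = 1 + 9 = 10
10 → 1² + 0² = 1 + 0 = 1  — reached 1.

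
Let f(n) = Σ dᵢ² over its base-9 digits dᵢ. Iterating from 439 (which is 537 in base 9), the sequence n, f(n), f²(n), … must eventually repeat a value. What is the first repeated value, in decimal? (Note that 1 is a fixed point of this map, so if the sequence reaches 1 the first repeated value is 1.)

53

439 = (5,3,7)_9 → 83
83 = (1,0,2)_9 → 5
5 = (5)_9 → 25
25 = (2,7)_9 → 53
53 = (5,8)_9 → 89
89 = (1,0,8)_9 → 65
65 = (7,2)_9 → 53  — 53 already appeared earlier.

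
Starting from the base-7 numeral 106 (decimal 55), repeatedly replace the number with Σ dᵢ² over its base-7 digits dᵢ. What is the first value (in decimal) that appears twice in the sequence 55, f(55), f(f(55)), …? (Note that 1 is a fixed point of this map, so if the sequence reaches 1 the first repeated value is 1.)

37

55 = (1,0,6)_7 → 1² + 0² + 6² = 37
37 = (5,2)_7 → 5² + 2² = 29
29 = (4,1)_7 → 4² + 1² = 17
17 = (2,3)_7 → 2² + 3² = 13
13 = (1,6)_7 → 1² + 6² = 37  — 37 already appeared earlier.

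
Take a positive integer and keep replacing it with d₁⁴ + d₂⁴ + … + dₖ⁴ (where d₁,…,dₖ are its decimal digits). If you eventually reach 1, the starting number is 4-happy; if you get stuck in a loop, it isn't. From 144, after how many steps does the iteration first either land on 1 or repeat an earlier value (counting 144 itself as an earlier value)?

144 → 1⁴ + 4⁴ + 4⁴ = 1 + 256 + 256 = 513
513 → 5⁴ + 1⁴ + 3⁴ = 625 + 1 + 81 = 707
707 → 7⁴ + 0⁴ + 7⁴ = 2401 + 0 + 2401 = 4802
4802 → 4⁴ + 8⁴ + 0⁴ + 2⁴ = 256 + 4096 + 0 + 16 = 4368
4368 → 4⁴ + 3⁴ + 6⁴ + 8⁴ = 256 + 81 + 1296 + 4096 = 5729
5729 → 5⁴ + 7⁴ + 2⁴ + 9⁴ = 625 + 2401 + 16 + 6561 = 9603
9603 → 9⁴ + 6⁴ + 0⁴ + 3⁴ = 6561 + 1296 + 0 + 81 = 7938
7938 → 7⁴ + 9⁴ + 3⁴ + 8⁴ = 2401 + 6561 + 81 + 4096 = 13139
13139 → 1⁴ + 3⁴ + 1⁴ + 3⁴ + 9⁴ = 1 + 81 + 1 + 81 + 6561 = 6725
6725 → 6⁴ + 7⁴ + 2⁴ + 5⁴ = 1296 + 2401 + 16 + 625 = 4338
4338 → 4⁴ + 3⁴ + 3⁴ + 8⁴ = 256 + 81 + 81 + 4096 = 4514
4514 → 4⁴ + 5⁴ + 1⁴ + 4⁴ = 256 + 625 + 1 + 256 = 1138
1138 → 1⁴ + 1⁴ + 3⁴ + 8⁴ = 1 + 1 + 81 + 4096 = 4179
4179 → 4⁴ + 1⁴ + 7⁴ + 9⁴ = 256 + 1 + 2401 + 6561 = 9219
9219 → 9⁴ + 2⁴ + 1⁴ + 9⁴ = 6561 + 16 + 1 + 6561 = 13139  — 13139 repeats.
That took 15 steps.

15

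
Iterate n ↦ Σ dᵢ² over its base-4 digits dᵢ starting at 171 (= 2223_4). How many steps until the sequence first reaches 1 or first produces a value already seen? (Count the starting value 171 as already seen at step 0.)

171 = (2,2,2,3)_4 → 21
21 = (1,1,1)_4 → 3
3 = (3)_4 → 9
9 = (2,1)_4 → 5
5 = (1,1)_4 → 2
2 = (2)_4 → 4
4 = (1,0)_4 → 1  — reached 1.
That took 7 steps.

7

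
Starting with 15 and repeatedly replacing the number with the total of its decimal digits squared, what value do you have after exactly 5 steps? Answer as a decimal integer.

15 → 1² + 5² = 1 + 25 = 26
26 → 2² + 6² = 4 + 36 = 40
40 → 4² + 0² = 16 + 0 = 16
16 → 1² + 6² = 1 + 36 = 37
37 → 3² + 7² = 9 + 49 = 58

58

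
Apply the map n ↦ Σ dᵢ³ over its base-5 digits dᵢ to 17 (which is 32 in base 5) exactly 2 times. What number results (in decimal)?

9

17 = (3,2)_5 → 35
35 = (1,2,0)_5 → 9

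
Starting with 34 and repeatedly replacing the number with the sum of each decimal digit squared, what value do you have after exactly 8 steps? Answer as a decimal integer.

4

34 → 3² + 4² = 25
25 → 2² + 5² = 29
29 → 2² + 9² = 85
85 → 8² + 5² = 89
89 → 8² + 9² = 145
145 → 1² + 4² + 5² = 42
42 → 4² + 2² = 20
20 → 2² + 0² = 4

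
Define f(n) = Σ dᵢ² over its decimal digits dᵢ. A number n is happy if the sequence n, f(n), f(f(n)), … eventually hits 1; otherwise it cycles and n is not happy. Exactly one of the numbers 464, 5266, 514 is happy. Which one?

464

464: 464 → 68 → 100 → 1  — reaches 1 (happy)
5266: 5266 → 101 → 2 → 4 → 16 → 37 → 58 → 89 → 145 → 42 → 20 → 4  — repeats 4 (not happy)
514: 514 → 42 → 20 → 4 → 16 → 37 → 58 → 89 → 145 → 42  — repeats 42 (not happy)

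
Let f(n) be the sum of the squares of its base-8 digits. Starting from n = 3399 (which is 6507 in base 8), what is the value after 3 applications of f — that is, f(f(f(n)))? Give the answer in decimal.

3399 = (6,5,0,7)_8 → 6² + 5² + 0² + 7² = 110
110 = (1,5,6)_8 → 1² + 5² + 6² = 62
62 = (7,6)_8 → 7² + 6² = 85

85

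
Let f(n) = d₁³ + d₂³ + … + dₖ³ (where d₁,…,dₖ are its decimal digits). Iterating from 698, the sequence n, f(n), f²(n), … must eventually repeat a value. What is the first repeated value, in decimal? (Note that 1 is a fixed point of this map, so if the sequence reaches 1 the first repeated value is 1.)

698 → 1457
1457 → 533
533 → 179
179 → 1073
1073 → 371
371 → 371  — 371 already appeared earlier.

371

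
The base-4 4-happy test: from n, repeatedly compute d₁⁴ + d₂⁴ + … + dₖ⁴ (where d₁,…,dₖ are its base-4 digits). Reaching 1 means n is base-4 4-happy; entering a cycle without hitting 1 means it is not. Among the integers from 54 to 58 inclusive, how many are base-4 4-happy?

54: 54 → 98 → 33 → 17 → 2 → 16 → 1  — base-4 4-happy
55: 55 → 163 → 113 → 83 → 83  — not base-4 4-happy
56: 56 → 97 → 18 → 17 → 2 → 16 → 1  — base-4 4-happy
57: 57 → 98 → 33 → 17 → 2 → 16 → 1  — base-4 4-happy
58: 58 → 113 → 83 → 83  — not base-4 4-happy
base-4 4-happy: 54, 56, 57

3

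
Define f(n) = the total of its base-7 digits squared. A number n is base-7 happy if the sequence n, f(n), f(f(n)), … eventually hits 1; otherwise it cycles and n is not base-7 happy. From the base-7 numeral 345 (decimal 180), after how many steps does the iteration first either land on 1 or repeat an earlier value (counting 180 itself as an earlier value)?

180 = (3,4,5)_7 → 3² + 4² + 5² = 9 + 16 + 25 = 50
50 = (1,0,1)_7 → 1² + 0² + 1² = 1 + 0 + 1 = 2
2 = (2)_7 → 2² = 4
4 = (4)_7 → 4² = 16
16 = (2,2)_7 → 2² + 2² = 4 + 4 = 8
8 = (1,1)_7 → 1² + 1² = 1 + 1 = 2  — 2 repeats.
That took 6 steps.

6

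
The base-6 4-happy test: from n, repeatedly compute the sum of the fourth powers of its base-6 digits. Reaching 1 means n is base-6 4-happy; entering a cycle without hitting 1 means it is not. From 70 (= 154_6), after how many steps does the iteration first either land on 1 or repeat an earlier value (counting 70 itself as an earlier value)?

13

70 = (1,5,4)_6 → 1⁴ + 5⁴ + 4⁴ = 1 + 625 + 256 = 882
882 = (4,0,3,0)_6 → 4⁴ + 0⁴ + 3⁴ + 0⁴ = 256 + 0 + 81 + 0 = 337
337 = (1,3,2,1)_6 → 1⁴ + 3⁴ + 2⁴ + 1⁴ = 1 + 81 + 16 + 1 = 99
99 = (2,4,3)_6 → 2⁴ + 4⁴ + 3⁴ = 16 + 256 + 81 = 353
353 = (1,3,4,5)_6 → 1⁴ + 3⁴ + 4⁴ + 5⁴ = 1 + 81 + 256 + 625 = 963
963 = (4,2,4,3)_6 → 4⁴ + 2⁴ + 4⁴ + 3⁴ = 256 + 16 + 256 + 81 = 609
609 = (2,4,5,3)_6 → 2⁴ + 4⁴ + 5⁴ + 3⁴ = 16 + 256 + 625 + 81 = 978
978 = (4,3,1,0)_6 → 4⁴ + 3⁴ + 1⁴ + 0⁴ = 256 + 81 + 1 + 0 = 338
338 = (1,3,2,2)_6 → 1⁴ + 3⁴ + 2⁴ + 2⁴ = 1 + 81 + 16 + 16 = 114
114 = (3,1,0)_6 → 3⁴ + 1⁴ + 0⁴ = 81 + 1 + 0 = 82
82 = (2,1,4)_6 → 2⁴ + 1⁴ + 4⁴ = 16 + 1 + 256 = 273
273 = (1,1,3,3)_6 → 1⁴ + 1⁴ + 3⁴ + 3⁴ = 1 + 1 + 81 + 81 = 164
164 = (4,3,2)_6 → 4⁴ + 3⁴ + 2⁴ = 256 + 81 + 16 = 353  — 353 repeats.
That took 13 steps.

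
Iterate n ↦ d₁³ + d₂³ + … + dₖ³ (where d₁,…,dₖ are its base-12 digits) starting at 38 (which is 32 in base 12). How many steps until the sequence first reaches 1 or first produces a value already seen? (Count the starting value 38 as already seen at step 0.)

38 = (3,2)_12 → 3³ + 2³ = 35
35 = (2,11)_12 → 2³ + 11³ = 1339
1339 = (9,3,7)_12 → 9³ + 3³ + 7³ = 1099
1099 = (7,7,7)_12 → 7³ + 7³ + 7³ = 1029
1029 = (7,1,9)_12 → 7³ + 1³ + 9³ = 1073
1073 = (7,5,5)_12 → 7³ + 5³ + 5³ = 593
593 = (4,1,5)_12 → 4³ + 1³ + 5³ = 190
190 = (1,3,10)_12 → 1³ + 3³ + 10³ = 1028
1028 = (7,1,8)_12 → 7³ + 1³ + 8³ = 856
856 = (5,11,4)_12 → 5³ + 11³ + 4³ = 1520
1520 = (10,6,8)_12 → 10³ + 6³ + 8³ = 1728
1728 = (1,0,0,0)_12 → 1³ + 0³ + 0³ + 0³ = 1  — reached 1.
That took 12 steps.

12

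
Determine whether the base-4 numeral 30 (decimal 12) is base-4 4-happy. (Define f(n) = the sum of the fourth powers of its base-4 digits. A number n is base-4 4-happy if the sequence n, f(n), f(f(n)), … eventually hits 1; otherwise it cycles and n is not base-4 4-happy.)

not base-4 4-happy

12 = (3,0)_4 → 3⁴ + 0⁴ = 81
81 = (1,1,0,1)_4 → 1⁴ + 1⁴ + 0⁴ + 1⁴ = 3
3 = (3)_4 → 3⁴ = 81  — 81 already seen; the sequence cycles without reaching 1.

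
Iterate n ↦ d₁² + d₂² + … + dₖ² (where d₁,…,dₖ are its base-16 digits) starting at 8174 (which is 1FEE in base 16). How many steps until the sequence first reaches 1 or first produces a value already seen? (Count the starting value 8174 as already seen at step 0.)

10

8174 = (1,15,14,14)_16 → 1² + 15² + 14² + 14² = 1 + 225 + 196 + 196 = 618
618 = (2,6,10)_16 → 2² + 6² + 10² = 4 + 36 + 100 = 140
140 = (8,12)_16 → 8² + 12² = 64 + 144 = 208
208 = (13,0)_16 → 13² + 0² = 169 + 0 = 169
169 = (10,9)_16 → 10² + 9² = 100 + 81 = 181
181 = (11,5)_16 → 11² + 5² = 121 + 25 = 146
146 = (9,2)_16 → 9² + 2² = 81 + 4 = 85
85 = (5,5)_16 → 5² + 5² = 25 + 25 = 50
50 = (3,2)_16 → 3² + 2² = 9 + 4 = 13
13 = (13)_16 → 13² = 169  — 169 repeats.
That took 10 steps.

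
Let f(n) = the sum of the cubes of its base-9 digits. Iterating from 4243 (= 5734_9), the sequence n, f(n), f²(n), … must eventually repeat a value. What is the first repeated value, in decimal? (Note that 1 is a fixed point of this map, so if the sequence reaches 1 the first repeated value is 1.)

4243 = (5,7,3,4)_9 → 5³ + 7³ + 3³ + 4³ = 559
559 = (6,8,1)_9 → 6³ + 8³ + 1³ = 729
729 = (1,0,0,0)_9 → 1³ + 0³ + 0³ + 0³ = 1  — reached the fixed point 1.
1 → 1, so 1 is the first repeated value.

1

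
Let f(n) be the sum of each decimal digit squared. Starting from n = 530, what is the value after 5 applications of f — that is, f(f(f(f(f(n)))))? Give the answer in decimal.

89

530 → 5² + 3² + 0² = 34
34 → 3² + 4² = 25
25 → 2² + 5² = 29
29 → 2² + 9² = 85
85 → 8² + 5² = 89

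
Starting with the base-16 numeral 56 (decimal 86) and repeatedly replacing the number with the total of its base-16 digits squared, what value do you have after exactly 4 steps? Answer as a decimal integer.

218

86 = (5,6)_16 → 5² + 6² = 25 + 36 = 61
61 = (3,13)_16 → 3² + 13² = 9 + 169 = 178
178 = (11,2)_16 → 11² + 2² = 121 + 4 = 125
125 = (7,13)_16 → 7² + 13² = 49 + 169 = 218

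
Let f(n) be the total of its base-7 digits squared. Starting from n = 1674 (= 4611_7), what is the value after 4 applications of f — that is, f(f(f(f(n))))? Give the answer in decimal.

52

1674 = (4,6,1,1)_7 → 4² + 6² + 1² + 1² = 54
54 = (1,0,5)_7 → 1² + 0² + 5² = 26
26 = (3,5)_7 → 3² + 5² = 34
34 = (4,6)_7 → 4² + 6² = 52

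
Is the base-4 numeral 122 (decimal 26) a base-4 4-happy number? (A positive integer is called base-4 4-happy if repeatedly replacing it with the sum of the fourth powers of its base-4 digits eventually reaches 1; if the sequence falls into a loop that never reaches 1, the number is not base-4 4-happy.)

base-4 4-happy

26 = (1,2,2)_4 → 1⁴ + 2⁴ + 2⁴ = 1 + 16 + 16 = 33
33 = (2,0,1)_4 → 2⁴ + 0⁴ + 1⁴ = 16 + 0 + 1 = 17
17 = (1,0,1)_4 → 1⁴ + 0⁴ + 1⁴ = 1 + 0 + 1 = 2
2 = (2)_4 → 2⁴ = 16
16 = (1,0,0)_4 → 1⁴ + 0⁴ + 0⁴ = 1 + 0 + 0 = 1  — reached 1.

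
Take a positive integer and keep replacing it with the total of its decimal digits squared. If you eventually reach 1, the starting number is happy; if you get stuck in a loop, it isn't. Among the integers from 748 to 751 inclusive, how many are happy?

748: 748 → 129 → 86 → 100 → 1  — happy
749: 749 → 146 → 53 → 34 → 25 → 29 → 85 → 89 → 145 → 42 → 20 → 4 → 16 → 37 → 58 → 89  — not happy
750: 750 → 74 → 65 → 61 → 37 → 58 → 89 → 145 → 42 → 20 → 4 → 16 → 37  — not happy
751: 751 → 75 → 74 → 65 → 61 → 37 → 58 → 89 → 145 → 42 → 20 → 4 → 16 → 37  — not happy
happy: 748

1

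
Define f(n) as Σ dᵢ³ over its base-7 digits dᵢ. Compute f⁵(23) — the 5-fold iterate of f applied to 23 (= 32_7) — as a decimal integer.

23 = (3,2)_7 → 3³ + 2³ = 35
35 = (5,0)_7 → 5³ + 0³ = 125
125 = (2,3,6)_7 → 2³ + 3³ + 6³ = 251
251 = (5,0,6)_7 → 5³ + 0³ + 6³ = 341
341 = (6,6,5)_7 → 6³ + 6³ + 5³ = 557

557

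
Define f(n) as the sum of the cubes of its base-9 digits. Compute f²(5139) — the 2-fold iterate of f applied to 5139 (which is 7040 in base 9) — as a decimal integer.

5139 = (7,0,4,0)_9 → 407
407 = (5,0,2)_9 → 133

133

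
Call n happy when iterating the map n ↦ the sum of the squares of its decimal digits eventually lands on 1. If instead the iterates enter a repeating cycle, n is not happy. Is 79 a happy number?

79 → 7² + 9² = 130
130 → 1² + 3² + 0² = 10
10 → 1² + 0² = 1  — reached 1.

happy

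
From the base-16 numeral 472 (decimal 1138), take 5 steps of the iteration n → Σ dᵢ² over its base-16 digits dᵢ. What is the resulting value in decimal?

13

1138 = (4,7,2)_16 → 4² + 7² + 2² = 69
69 = (4,5)_16 → 4² + 5² = 41
41 = (2,9)_16 → 2² + 9² = 85
85 = (5,5)_16 → 5² + 5² = 50
50 = (3,2)_16 → 3² + 2² = 13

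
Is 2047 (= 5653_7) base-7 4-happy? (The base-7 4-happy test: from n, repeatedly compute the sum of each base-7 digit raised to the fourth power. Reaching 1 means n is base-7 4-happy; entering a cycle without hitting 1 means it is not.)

not base-7 4-happy

2047 = (5,6,5,3)_7 → 5⁴ + 6⁴ + 5⁴ + 3⁴ = 2627
2627 = (1,0,4,4,2)_7 → 1⁴ + 0⁴ + 4⁴ + 4⁴ + 2⁴ = 529
529 = (1,3,5,4)_7 → 1⁴ + 3⁴ + 5⁴ + 4⁴ = 963
963 = (2,5,4,4)_7 → 2⁴ + 5⁴ + 4⁴ + 4⁴ = 1153
1153 = (3,2,3,5)_7 → 3⁴ + 2⁴ + 3⁴ + 5⁴ = 803
803 = (2,2,2,5)_7 → 2⁴ + 2⁴ + 2⁴ + 5⁴ = 673
673 = (1,6,5,1)_7 → 1⁴ + 6⁴ + 5⁴ + 1⁴ = 1923
1923 = (5,4,1,5)_7 → 5⁴ + 4⁴ + 1⁴ + 5⁴ = 1507
1507 = (4,2,5,2)_7 → 4⁴ + 2⁴ + 5⁴ + 2⁴ = 913
913 = (2,4,4,3)_7 → 2⁴ + 4⁴ + 4⁴ + 3⁴ = 609
609 = (1,5,3,0)_7 → 1⁴ + 5⁴ + 3⁴ + 0⁴ = 707
707 = (2,0,3,0)_7 → 2⁴ + 0⁴ + 3⁴ + 0⁴ = 97
97 = (1,6,6)_7 → 1⁴ + 6⁴ + 6⁴ = 2593
2593 = (1,0,3,6,3)_7 → 1⁴ + 0⁴ + 3⁴ + 6⁴ + 3⁴ = 1459
1459 = (4,1,5,3)_7 → 4⁴ + 1⁴ + 5⁴ + 3⁴ = 963  — 963 already seen; the sequence cycles without reaching 1.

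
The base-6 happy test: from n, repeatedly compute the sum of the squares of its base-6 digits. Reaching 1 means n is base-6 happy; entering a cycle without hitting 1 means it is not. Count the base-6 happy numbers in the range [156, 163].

1

156: 156 → 20 → 13 → 5 → 25 → 17 → 29 → 41 → 26 → 20  (repeats 20)
157: 157 → 21 → 18 → 9 → 10 → 17 → 29 → 41 → 26 → 20 → 13 → 5 → 25 → 17  (repeats 17)
158: 158 → 24 → 16 → 20 → 13 → 5 → 25 → 17 → 29 → 41 → 26 → 20  (repeats 20)
159: 159 → 29 → 41 → 26 → 20 → 13 → 5 → 25 → 17 → 29  (repeats 29)
160: 160 → 36 → 1  (reaches 1)
161: 161 → 45 → 11 → 26 → 20 → 13 → 5 → 25 → 17 → 29 → 41 → 26  (repeats 26)
162: 162 → 25 → 17 → 29 → 41 → 26 → 20 → 13 → 5 → 25  (repeats 25)
163: 163 → 26 → 20 → 13 → 5 → 25 → 17 → 29 → 41 → 26  (repeats 26)
base-6 happy: 160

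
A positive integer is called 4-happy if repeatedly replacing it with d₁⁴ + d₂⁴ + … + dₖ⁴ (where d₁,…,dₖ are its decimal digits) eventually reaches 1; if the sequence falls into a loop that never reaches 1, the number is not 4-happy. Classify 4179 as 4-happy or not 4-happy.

not 4-happy

4179 → 4⁴ + 1⁴ + 7⁴ + 9⁴ = 256 + 1 + 2401 + 6561 = 9219
9219 → 9⁴ + 2⁴ + 1⁴ + 9⁴ = 6561 + 16 + 1 + 6561 = 13139
13139 → 1⁴ + 3⁴ + 1⁴ + 3⁴ + 9⁴ = 1 + 81 + 1 + 81 + 6561 = 6725
6725 → 6⁴ + 7⁴ + 2⁴ + 5⁴ = 1296 + 2401 + 16 + 625 = 4338
4338 → 4⁴ + 3⁴ + 3⁴ + 8⁴ = 256 + 81 + 81 + 4096 = 4514
4514 → 4⁴ + 5⁴ + 1⁴ + 4⁴ = 256 + 625 + 1 + 256 = 1138
1138 → 1⁴ + 1⁴ + 3⁴ + 8⁴ = 1 + 1 + 81 + 4096 = 4179  — 4179 already seen; the sequence cycles without reaching 1.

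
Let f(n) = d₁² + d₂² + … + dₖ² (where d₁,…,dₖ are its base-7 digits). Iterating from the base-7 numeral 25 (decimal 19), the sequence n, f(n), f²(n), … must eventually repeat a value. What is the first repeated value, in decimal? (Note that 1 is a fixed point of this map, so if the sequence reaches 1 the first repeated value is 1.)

19 = (2,5)_7 → 2² + 5² = 4 + 25 = 29
29 = (4,1)_7 → 4² + 1² = 16 + 1 = 17
17 = (2,3)_7 → 2² + 3² = 4 + 9 = 13
13 = (1,6)_7 → 1² + 6² = 1 + 36 = 37
37 = (5,2)_7 → 5² + 2² = 25 + 4 = 29  — 29 already appeared earlier.

29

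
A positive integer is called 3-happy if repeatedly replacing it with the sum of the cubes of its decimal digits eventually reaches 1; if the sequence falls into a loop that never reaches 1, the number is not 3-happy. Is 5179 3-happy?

5179 → 5³ + 1³ + 7³ + 9³ = 1198
1198 → 1³ + 1³ + 9³ + 8³ = 1243
1243 → 1³ + 2³ + 4³ + 3³ = 100
100 → 1³ + 0³ + 0³ = 1  — reached 1.

3-happy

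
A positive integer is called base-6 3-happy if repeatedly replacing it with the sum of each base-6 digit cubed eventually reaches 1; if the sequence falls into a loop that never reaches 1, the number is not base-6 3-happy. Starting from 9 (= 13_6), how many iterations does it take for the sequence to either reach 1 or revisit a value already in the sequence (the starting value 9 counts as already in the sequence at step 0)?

9 = (1,3)_6 → 1³ + 3³ = 1 + 27 = 28
28 = (4,4)_6 → 4³ + 4³ = 64 + 64 = 128
128 = (3,3,2)_6 → 3³ + 3³ + 2³ = 27 + 27 + 8 = 62
62 = (1,4,2)_6 → 1³ + 4³ + 2³ = 1 + 64 + 8 = 73
73 = (2,0,1)_6 → 2³ + 0³ + 1³ = 8 + 0 + 1 = 9  — 9 repeats.
That took 5 steps.

5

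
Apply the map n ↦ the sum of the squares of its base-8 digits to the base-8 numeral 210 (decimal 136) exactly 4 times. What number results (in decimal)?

5

136 = (2,1,0)_8 → 2² + 1² + 0² = 5
5 = (5)_8 → 5² = 25
25 = (3,1)_8 → 3² + 1² = 10
10 = (1,2)_8 → 1² + 2² = 5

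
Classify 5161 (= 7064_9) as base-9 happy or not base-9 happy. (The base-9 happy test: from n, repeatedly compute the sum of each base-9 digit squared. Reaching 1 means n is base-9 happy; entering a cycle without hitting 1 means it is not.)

base-9 happy

5161 = (7,0,6,4)_9 → 7² + 0² + 6² + 4² = 101
101 = (1,2,2)_9 → 1² + 2² + 2² = 9
9 = (1,0)_9 → 1² + 0² = 1  — reached 1.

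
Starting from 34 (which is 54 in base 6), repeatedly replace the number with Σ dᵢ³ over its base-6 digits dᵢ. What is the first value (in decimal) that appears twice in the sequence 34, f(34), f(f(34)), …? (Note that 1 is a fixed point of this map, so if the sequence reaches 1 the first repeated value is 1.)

1

34 = (5,4)_6 → 5³ + 4³ = 189
189 = (5,1,3)_6 → 5³ + 1³ + 3³ = 153
153 = (4,1,3)_6 → 4³ + 1³ + 3³ = 92
92 = (2,3,2)_6 → 2³ + 3³ + 2³ = 43
43 = (1,1,1)_6 → 1³ + 1³ + 1³ = 3
3 = (3)_6 → 3³ = 27
27 = (4,3)_6 → 4³ + 3³ = 91
91 = (2,3,1)_6 → 2³ + 3³ + 1³ = 36
36 = (1,0,0)_6 → 1³ + 0³ + 0³ = 1  — reached the fixed point 1.
1 → 1, so 1 is the first repeated value.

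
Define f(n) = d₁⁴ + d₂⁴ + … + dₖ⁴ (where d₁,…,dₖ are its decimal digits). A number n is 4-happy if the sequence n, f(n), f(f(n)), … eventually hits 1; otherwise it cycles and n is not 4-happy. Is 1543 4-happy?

not 4-happy

1543 → 963
963 → 7938
7938 → 13139
13139 → 6725
6725 → 4338
4338 → 4514
4514 → 1138
1138 → 4179
4179 → 9219
9219 → 13139  — 13139 already seen; the sequence cycles without reaching 1.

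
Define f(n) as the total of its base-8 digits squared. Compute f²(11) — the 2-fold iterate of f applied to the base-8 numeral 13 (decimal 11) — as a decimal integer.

11 = (1,3)_8 → 1² + 3² = 10
10 = (1,2)_8 → 1² + 2² = 5

5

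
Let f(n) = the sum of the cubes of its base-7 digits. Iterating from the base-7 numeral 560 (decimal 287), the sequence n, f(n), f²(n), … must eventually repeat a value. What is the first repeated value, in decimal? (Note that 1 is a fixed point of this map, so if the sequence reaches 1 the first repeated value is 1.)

287 = (5,6,0)_7 → 5³ + 6³ + 0³ = 125 + 216 + 0 = 341
341 = (6,6,5)_7 → 6³ + 6³ + 5³ = 216 + 216 + 125 = 557
557 = (1,4,2,4)_7 → 1³ + 4³ + 2³ + 4³ = 1 + 64 + 8 + 64 = 137
137 = (2,5,4)_7 → 2³ + 5³ + 4³ = 8 + 125 + 64 = 197
197 = (4,0,1)_7 → 4³ + 0³ + 1³ = 64 + 0 + 1 = 65
65 = (1,2,2)_7 → 1³ + 2³ + 2³ = 1 + 8 + 8 = 17
17 = (2,3)_7 → 2³ + 3³ = 8 + 27 = 35
35 = (5,0)_7 → 5³ + 0³ = 125 + 0 = 125
125 = (2,3,6)_7 → 2³ + 3³ + 6³ = 8 + 27 + 216 = 251
251 = (5,0,6)_7 → 5³ + 0³ + 6³ = 125 + 0 + 216 = 341  — 341 already appeared earlier.

341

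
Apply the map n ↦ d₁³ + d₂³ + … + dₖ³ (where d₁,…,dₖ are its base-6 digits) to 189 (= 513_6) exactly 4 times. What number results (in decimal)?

189 = (5,1,3)_6 → 5³ + 1³ + 3³ = 153
153 = (4,1,3)_6 → 4³ + 1³ + 3³ = 92
92 = (2,3,2)_6 → 2³ + 3³ + 2³ = 43
43 = (1,1,1)_6 → 1³ + 1³ + 1³ = 3

3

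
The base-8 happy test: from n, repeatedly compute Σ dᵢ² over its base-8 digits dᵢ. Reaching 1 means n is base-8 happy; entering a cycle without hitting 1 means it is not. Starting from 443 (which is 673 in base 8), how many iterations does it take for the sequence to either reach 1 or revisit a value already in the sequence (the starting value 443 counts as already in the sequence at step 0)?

443 = (6,7,3)_8 → 6² + 7² + 3² = 36 + 49 + 9 = 94
94 = (1,3,6)_8 → 1² + 3² + 6² = 1 + 9 + 36 = 46
46 = (5,6)_8 → 5² + 6² = 25 + 36 = 61
61 = (7,5)_8 → 7² + 5² = 49 + 25 = 74
74 = (1,1,2)_8 → 1² + 1² + 2² = 1 + 1 + 4 = 6
6 = (6)_8 → 6² = 36
36 = (4,4)_8 → 4² + 4² = 16 + 16 = 32
32 = (4,0)_8 → 4² + 0² = 16 + 0 = 16
16 = (2,0)_8 → 2² + 0² = 4 + 0 = 4
4 = (4)_8 → 4² = 16  — 16 repeats.
That took 10 steps.

10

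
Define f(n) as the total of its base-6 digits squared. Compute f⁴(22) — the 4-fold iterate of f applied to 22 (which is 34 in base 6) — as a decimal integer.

22 = (3,4)_6 → 3² + 4² = 25
25 = (4,1)_6 → 4² + 1² = 17
17 = (2,5)_6 → 2² + 5² = 29
29 = (4,5)_6 → 4² + 5² = 41

41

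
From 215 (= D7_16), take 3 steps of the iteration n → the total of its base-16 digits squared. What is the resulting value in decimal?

215 = (13,7)_16 → 218
218 = (13,10)_16 → 269
269 = (1,0,13)_16 → 170

170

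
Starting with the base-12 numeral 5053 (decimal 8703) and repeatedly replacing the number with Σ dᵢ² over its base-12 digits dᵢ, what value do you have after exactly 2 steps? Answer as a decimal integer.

8703 = (5,0,5,3)_12 → 59
59 = (4,11)_12 → 137

137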